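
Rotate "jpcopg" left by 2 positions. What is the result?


Input: "jpcopg", rotate left by 2
First 2 characters: "jp"
Remaining characters: "copg"
Concatenate remaining + first: "copg" + "jp" = "copgjp"

copgjp


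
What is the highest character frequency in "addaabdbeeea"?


Input: addaabdbeeea
Character counts:
  'a': 4
  'b': 2
  'd': 3
  'e': 3
Maximum frequency: 4

4


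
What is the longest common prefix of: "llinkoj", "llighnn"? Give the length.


Words: llinkoj, llighnn
  Position 0: all 'l' => match
  Position 1: all 'l' => match
  Position 2: all 'i' => match
  Position 3: ('n', 'g') => mismatch, stop
LCP = "lli" (length 3)

3


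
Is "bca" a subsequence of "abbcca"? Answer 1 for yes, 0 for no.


Check if "bca" is a subsequence of "abbcca"
Greedy scan:
  Position 0 ('a'): no match needed
  Position 1 ('b'): matches sub[0] = 'b'
  Position 2 ('b'): no match needed
  Position 3 ('c'): matches sub[1] = 'c'
  Position 4 ('c'): no match needed
  Position 5 ('a'): matches sub[2] = 'a'
All 3 characters matched => is a subsequence

1


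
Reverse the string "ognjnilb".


Input: ognjnilb
Reading characters right to left:
  Position 7: 'b'
  Position 6: 'l'
  Position 5: 'i'
  Position 4: 'n'
  Position 3: 'j'
  Position 2: 'n'
  Position 1: 'g'
  Position 0: 'o'
Reversed: blinjngo

blinjngo


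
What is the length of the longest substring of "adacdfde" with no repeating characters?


Input: "adacdfde"
Sliding window (track last position of each char):
  Position 0 ('a'): window [0,0] length 1 -- new best
  Position 1 ('d'): window [0,1] length 2 -- new best
  Position 2 ('a'): repeat (last at 0), move window start to 1
  Position 2 ('a'): window [1,2] length 2
  Position 3 ('c'): window [1,3] length 3 -- new best
  Position 4 ('d'): repeat (last at 1), move window start to 2
  Position 4 ('d'): window [2,4] length 3
  Position 5 ('f'): window [2,5] length 4 -- new best
  Position 6 ('d'): repeat (last at 4), move window start to 5
  Position 6 ('d'): window [5,6] length 2
  Position 7 ('e'): window [5,7] length 3
Longest substring with no repeats: "acdf" with length 4

4


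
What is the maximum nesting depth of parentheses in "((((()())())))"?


Input: "((((()())())))"
Tracking depth:
  Position 0 '(': depth becomes 1
  Position 1 '(': depth becomes 2
  Position 2 '(': depth becomes 3
  Position 3 '(': depth becomes 4
  Position 4 '(': depth becomes 5
  Position 5 ')': depth becomes 4
  Position 6 '(': depth becomes 5
  Position 7 ')': depth becomes 4
  Position 8 ')': depth becomes 3
  Position 9 '(': depth becomes 4
  Position 10 ')': depth becomes 3
  Position 11 ')': depth becomes 2
  Position 12 ')': depth becomes 1
  Position 13 ')': depth becomes 0
Maximum depth reached: 5

5


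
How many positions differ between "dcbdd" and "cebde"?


Comparing "dcbdd" and "cebde" position by position:
  Position 0: 'd' vs 'c' => DIFFER
  Position 1: 'c' vs 'e' => DIFFER
  Position 2: 'b' vs 'b' => same
  Position 3: 'd' vs 'd' => same
  Position 4: 'd' vs 'e' => DIFFER
Positions that differ: 3

3


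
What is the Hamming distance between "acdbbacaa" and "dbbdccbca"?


Comparing "acdbbacaa" and "dbbdccbca" position by position:
  Position 0: 'a' vs 'd' => differ
  Position 1: 'c' vs 'b' => differ
  Position 2: 'd' vs 'b' => differ
  Position 3: 'b' vs 'd' => differ
  Position 4: 'b' vs 'c' => differ
  Position 5: 'a' vs 'c' => differ
  Position 6: 'c' vs 'b' => differ
  Position 7: 'a' vs 'c' => differ
  Position 8: 'a' vs 'a' => same
Total differences (Hamming distance): 8

8


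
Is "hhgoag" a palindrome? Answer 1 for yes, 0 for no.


Input: hhgoag
Reversed: gaoghh
  Compare pos 0 ('h') with pos 5 ('g'): MISMATCH
  Compare pos 1 ('h') with pos 4 ('a'): MISMATCH
  Compare pos 2 ('g') with pos 3 ('o'): MISMATCH
Result: not a palindrome

0


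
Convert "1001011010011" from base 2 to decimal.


Input: "1001011010011" in base 2
Positional expansion:
  Digit '1' (value 1) x 2^12 = 4096
  Digit '0' (value 0) x 2^11 = 0
  Digit '0' (value 0) x 2^10 = 0
  Digit '1' (value 1) x 2^9 = 512
  Digit '0' (value 0) x 2^8 = 0
  Digit '1' (value 1) x 2^7 = 128
  Digit '1' (value 1) x 2^6 = 64
  Digit '0' (value 0) x 2^5 = 0
  Digit '1' (value 1) x 2^4 = 16
  Digit '0' (value 0) x 2^3 = 0
  Digit '0' (value 0) x 2^2 = 0
  Digit '1' (value 1) x 2^1 = 2
  Digit '1' (value 1) x 2^0 = 1
Sum = 4819

4819


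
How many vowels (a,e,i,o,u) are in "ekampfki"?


Input: ekampfki
Checking each character:
  'e' at position 0: vowel (running total: 1)
  'k' at position 1: consonant
  'a' at position 2: vowel (running total: 2)
  'm' at position 3: consonant
  'p' at position 4: consonant
  'f' at position 5: consonant
  'k' at position 6: consonant
  'i' at position 7: vowel (running total: 3)
Total vowels: 3

3


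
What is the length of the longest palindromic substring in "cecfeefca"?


Input: "cecfeefca"
Checking substrings for palindromes:
  [2:8] "cfeefc" (len 6) => palindrome
  [3:7] "feef" (len 4) => palindrome
  [0:3] "cec" (len 3) => palindrome
  [4:6] "ee" (len 2) => palindrome
Longest palindromic substring: "cfeefc" with length 6

6


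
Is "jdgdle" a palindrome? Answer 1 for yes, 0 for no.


Input: jdgdle
Reversed: eldgdj
  Compare pos 0 ('j') with pos 5 ('e'): MISMATCH
  Compare pos 1 ('d') with pos 4 ('l'): MISMATCH
  Compare pos 2 ('g') with pos 3 ('d'): MISMATCH
Result: not a palindrome

0


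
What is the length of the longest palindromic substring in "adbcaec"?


Input: "adbcaec"
Checking substrings for palindromes:
  No multi-char palindromic substrings found
Longest palindromic substring: "a" with length 1

1


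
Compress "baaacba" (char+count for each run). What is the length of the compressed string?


Input: baaacba
Runs:
  'b' x 1 => "b1"
  'a' x 3 => "a3"
  'c' x 1 => "c1"
  'b' x 1 => "b1"
  'a' x 1 => "a1"
Compressed: "b1a3c1b1a1"
Compressed length: 10

10


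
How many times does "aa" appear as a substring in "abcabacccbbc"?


Searching for "aa" in "abcabacccbbc"
Scanning each position:
  Position 0: "ab" => no
  Position 1: "bc" => no
  Position 2: "ca" => no
  Position 3: "ab" => no
  Position 4: "ba" => no
  Position 5: "ac" => no
  Position 6: "cc" => no
  Position 7: "cc" => no
  Position 8: "cb" => no
  Position 9: "bb" => no
  Position 10: "bc" => no
Total occurrences: 0

0


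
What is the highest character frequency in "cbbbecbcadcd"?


Input: cbbbecbcadcd
Character counts:
  'a': 1
  'b': 4
  'c': 4
  'd': 2
  'e': 1
Maximum frequency: 4

4


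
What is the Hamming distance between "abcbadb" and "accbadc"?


Comparing "abcbadb" and "accbadc" position by position:
  Position 0: 'a' vs 'a' => same
  Position 1: 'b' vs 'c' => differ
  Position 2: 'c' vs 'c' => same
  Position 3: 'b' vs 'b' => same
  Position 4: 'a' vs 'a' => same
  Position 5: 'd' vs 'd' => same
  Position 6: 'b' vs 'c' => differ
Total differences (Hamming distance): 2

2


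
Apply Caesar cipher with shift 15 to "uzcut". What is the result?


Caesar cipher: shift "uzcut" by 15
  'u' (pos 20) + 15 = pos 9 = 'j'
  'z' (pos 25) + 15 = pos 14 = 'o'
  'c' (pos 2) + 15 = pos 17 = 'r'
  'u' (pos 20) + 15 = pos 9 = 'j'
  't' (pos 19) + 15 = pos 8 = 'i'
Result: jorji

jorji


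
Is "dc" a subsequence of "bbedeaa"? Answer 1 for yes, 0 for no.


Check if "dc" is a subsequence of "bbedeaa"
Greedy scan:
  Position 0 ('b'): no match needed
  Position 1 ('b'): no match needed
  Position 2 ('e'): no match needed
  Position 3 ('d'): matches sub[0] = 'd'
  Position 4 ('e'): no match needed
  Position 5 ('a'): no match needed
  Position 6 ('a'): no match needed
Only matched 1/2 characters => not a subsequence

0


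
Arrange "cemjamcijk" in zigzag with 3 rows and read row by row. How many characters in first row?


Zigzag "cemjamcijk" into 3 rows:
Placing characters:
  'c' => row 0
  'e' => row 1
  'm' => row 2
  'j' => row 1
  'a' => row 0
  'm' => row 1
  'c' => row 2
  'i' => row 1
  'j' => row 0
  'k' => row 1
Rows:
  Row 0: "caj"
  Row 1: "ejmik"
  Row 2: "mc"
First row length: 3

3


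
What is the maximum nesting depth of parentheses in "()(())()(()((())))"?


Input: "()(())()(()((())))"
Tracking depth:
  Position 0 '(': depth becomes 1
  Position 1 ')': depth becomes 0
  Position 2 '(': depth becomes 1
  Position 3 '(': depth becomes 2
  Position 4 ')': depth becomes 1
  Position 5 ')': depth becomes 0
  Position 6 '(': depth becomes 1
  Position 7 ')': depth becomes 0
  Position 8 '(': depth becomes 1
  Position 9 '(': depth becomes 2
  Position 10 ')': depth becomes 1
  Position 11 '(': depth becomes 2
  Position 12 '(': depth becomes 3
  Position 13 '(': depth becomes 4
  Position 14 ')': depth becomes 3
  Position 15 ')': depth becomes 2
  Position 16 ')': depth becomes 1
  Position 17 ')': depth becomes 0
Maximum depth reached: 4

4


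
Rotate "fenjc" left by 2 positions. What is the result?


Input: "fenjc", rotate left by 2
First 2 characters: "fe"
Remaining characters: "njc"
Concatenate remaining + first: "njc" + "fe" = "njcfe"

njcfe


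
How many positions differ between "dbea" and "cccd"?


Comparing "dbea" and "cccd" position by position:
  Position 0: 'd' vs 'c' => DIFFER
  Position 1: 'b' vs 'c' => DIFFER
  Position 2: 'e' vs 'c' => DIFFER
  Position 3: 'a' vs 'd' => DIFFER
Positions that differ: 4

4


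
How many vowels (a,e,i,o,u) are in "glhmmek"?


Input: glhmmek
Checking each character:
  'g' at position 0: consonant
  'l' at position 1: consonant
  'h' at position 2: consonant
  'm' at position 3: consonant
  'm' at position 4: consonant
  'e' at position 5: vowel (running total: 1)
  'k' at position 6: consonant
Total vowels: 1

1


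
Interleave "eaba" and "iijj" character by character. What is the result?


Interleaving "eaba" and "iijj":
  Position 0: 'e' from first, 'i' from second => "ei"
  Position 1: 'a' from first, 'i' from second => "ai"
  Position 2: 'b' from first, 'j' from second => "bj"
  Position 3: 'a' from first, 'j' from second => "aj"
Result: eiaibjaj

eiaibjaj


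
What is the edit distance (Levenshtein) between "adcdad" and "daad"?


Computing edit distance: "adcdad" -> "daad"
DP table:
           d    a    a    d
      0    1    2    3    4
  a   1    1    1    2    3
  d   2    1    2    2    2
  c   3    2    2    3    3
  d   4    3    3    3    3
  a   5    4    3    3    4
  d   6    5    4    4    3
Edit distance = dp[6][4] = 3

3


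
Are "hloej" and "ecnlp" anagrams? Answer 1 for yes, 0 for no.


Strings: "hloej", "ecnlp"
Sorted first:  ehjlo
Sorted second: celnp
Differ at position 0: 'e' vs 'c' => not anagrams

0


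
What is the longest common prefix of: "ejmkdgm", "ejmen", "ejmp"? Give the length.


Words: ejmkdgm, ejmen, ejmp
  Position 0: all 'e' => match
  Position 1: all 'j' => match
  Position 2: all 'm' => match
  Position 3: ('k', 'e', 'p') => mismatch, stop
LCP = "ejm" (length 3)

3


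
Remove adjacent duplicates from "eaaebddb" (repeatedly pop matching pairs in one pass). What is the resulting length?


Input: eaaebddb
Stack-based adjacent duplicate removal:
  Read 'e': push. Stack: e
  Read 'a': push. Stack: ea
  Read 'a': matches stack top 'a' => pop. Stack: e
  Read 'e': matches stack top 'e' => pop. Stack: (empty)
  Read 'b': push. Stack: b
  Read 'd': push. Stack: bd
  Read 'd': matches stack top 'd' => pop. Stack: b
  Read 'b': matches stack top 'b' => pop. Stack: (empty)
Final stack: "" (length 0)

0


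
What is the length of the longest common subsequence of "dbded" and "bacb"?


LCS of "dbded" and "bacb"
DP table:
           b    a    c    b
      0    0    0    0    0
  d   0    0    0    0    0
  b   0    1    1    1    1
  d   0    1    1    1    1
  e   0    1    1    1    1
  d   0    1    1    1    1
LCS length = dp[5][4] = 1

1


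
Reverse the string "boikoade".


Input: boikoade
Reading characters right to left:
  Position 7: 'e'
  Position 6: 'd'
  Position 5: 'a'
  Position 4: 'o'
  Position 3: 'k'
  Position 2: 'i'
  Position 1: 'o'
  Position 0: 'b'
Reversed: edaokiob

edaokiob


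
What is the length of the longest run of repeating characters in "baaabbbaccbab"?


Input: "baaabbbaccbab"
Scanning for longest run:
  Position 1 ('a'): new char, reset run to 1
  Position 2 ('a'): continues run of 'a', length=2
  Position 3 ('a'): continues run of 'a', length=3
  Position 4 ('b'): new char, reset run to 1
  Position 5 ('b'): continues run of 'b', length=2
  Position 6 ('b'): continues run of 'b', length=3
  Position 7 ('a'): new char, reset run to 1
  Position 8 ('c'): new char, reset run to 1
  Position 9 ('c'): continues run of 'c', length=2
  Position 10 ('b'): new char, reset run to 1
  Position 11 ('a'): new char, reset run to 1
  Position 12 ('b'): new char, reset run to 1
Longest run: 'a' with length 3

3


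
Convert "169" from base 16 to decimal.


Input: "169" in base 16
Positional expansion:
  Digit '1' (value 1) x 16^2 = 256
  Digit '6' (value 6) x 16^1 = 96
  Digit '9' (value 9) x 16^0 = 9
Sum = 361

361


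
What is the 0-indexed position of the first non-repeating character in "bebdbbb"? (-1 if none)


Input: bebdbbb
Character frequencies:
  'b': 5
  'd': 1
  'e': 1
Scanning left to right for freq == 1:
  Position 0 ('b'): freq=5, skip
  Position 1 ('e'): unique! => answer = 1

1


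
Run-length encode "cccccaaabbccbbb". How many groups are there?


Input: cccccaaabbccbbb
Scanning for consecutive runs:
  Group 1: 'c' x 5 (positions 0-4)
  Group 2: 'a' x 3 (positions 5-7)
  Group 3: 'b' x 2 (positions 8-9)
  Group 4: 'c' x 2 (positions 10-11)
  Group 5: 'b' x 3 (positions 12-14)
Total groups: 5

5


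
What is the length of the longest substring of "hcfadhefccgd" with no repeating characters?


Input: "hcfadhefccgd"
Sliding window (track last position of each char):
  Position 0 ('h'): window [0,0] length 1 -- new best
  Position 1 ('c'): window [0,1] length 2 -- new best
  Position 2 ('f'): window [0,2] length 3 -- new best
  Position 3 ('a'): window [0,3] length 4 -- new best
  Position 4 ('d'): window [0,4] length 5 -- new best
  Position 5 ('h'): repeat (last at 0), move window start to 1
  Position 5 ('h'): window [1,5] length 5
  Position 6 ('e'): window [1,6] length 6 -- new best
  Position 7 ('f'): repeat (last at 2), move window start to 3
  Position 7 ('f'): window [3,7] length 5
  Position 8 ('c'): window [3,8] length 6
  Position 9 ('c'): repeat (last at 8), move window start to 9
  Position 9 ('c'): window [9,9] length 1
  Position 10 ('g'): window [9,10] length 2
  Position 11 ('d'): window [9,11] length 3
Longest substring with no repeats: "cfadhe" with length 6

6


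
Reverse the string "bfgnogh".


Input: bfgnogh
Reading characters right to left:
  Position 6: 'h'
  Position 5: 'g'
  Position 4: 'o'
  Position 3: 'n'
  Position 2: 'g'
  Position 1: 'f'
  Position 0: 'b'
Reversed: hgongfb

hgongfb


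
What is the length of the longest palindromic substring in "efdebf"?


Input: "efdebf"
Checking substrings for palindromes:
  No multi-char palindromic substrings found
Longest palindromic substring: "e" with length 1

1


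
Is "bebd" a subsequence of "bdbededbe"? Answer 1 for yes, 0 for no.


Check if "bebd" is a subsequence of "bdbededbe"
Greedy scan:
  Position 0 ('b'): matches sub[0] = 'b'
  Position 1 ('d'): no match needed
  Position 2 ('b'): no match needed
  Position 3 ('e'): matches sub[1] = 'e'
  Position 4 ('d'): no match needed
  Position 5 ('e'): no match needed
  Position 6 ('d'): no match needed
  Position 7 ('b'): matches sub[2] = 'b'
  Position 8 ('e'): no match needed
Only matched 3/4 characters => not a subsequence

0


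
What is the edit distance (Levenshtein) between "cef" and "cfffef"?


Computing edit distance: "cef" -> "cfffef"
DP table:
           c    f    f    f    e    f
      0    1    2    3    4    5    6
  c   1    0    1    2    3    4    5
  e   2    1    1    2    3    3    4
  f   3    2    1    1    2    3    3
Edit distance = dp[3][6] = 3

3


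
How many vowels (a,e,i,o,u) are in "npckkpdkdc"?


Input: npckkpdkdc
Checking each character:
  'n' at position 0: consonant
  'p' at position 1: consonant
  'c' at position 2: consonant
  'k' at position 3: consonant
  'k' at position 4: consonant
  'p' at position 5: consonant
  'd' at position 6: consonant
  'k' at position 7: consonant
  'd' at position 8: consonant
  'c' at position 9: consonant
Total vowels: 0

0


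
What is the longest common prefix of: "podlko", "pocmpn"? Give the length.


Words: podlko, pocmpn
  Position 0: all 'p' => match
  Position 1: all 'o' => match
  Position 2: ('d', 'c') => mismatch, stop
LCP = "po" (length 2)

2


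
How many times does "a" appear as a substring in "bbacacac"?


Searching for "a" in "bbacacac"
Scanning each position:
  Position 0: "b" => no
  Position 1: "b" => no
  Position 2: "a" => MATCH
  Position 3: "c" => no
  Position 4: "a" => MATCH
  Position 5: "c" => no
  Position 6: "a" => MATCH
  Position 7: "c" => no
Total occurrences: 3

3


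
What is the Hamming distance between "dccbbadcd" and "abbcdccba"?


Comparing "dccbbadcd" and "abbcdccba" position by position:
  Position 0: 'd' vs 'a' => differ
  Position 1: 'c' vs 'b' => differ
  Position 2: 'c' vs 'b' => differ
  Position 3: 'b' vs 'c' => differ
  Position 4: 'b' vs 'd' => differ
  Position 5: 'a' vs 'c' => differ
  Position 6: 'd' vs 'c' => differ
  Position 7: 'c' vs 'b' => differ
  Position 8: 'd' vs 'a' => differ
Total differences (Hamming distance): 9

9


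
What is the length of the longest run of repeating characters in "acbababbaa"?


Input: "acbababbaa"
Scanning for longest run:
  Position 1 ('c'): new char, reset run to 1
  Position 2 ('b'): new char, reset run to 1
  Position 3 ('a'): new char, reset run to 1
  Position 4 ('b'): new char, reset run to 1
  Position 5 ('a'): new char, reset run to 1
  Position 6 ('b'): new char, reset run to 1
  Position 7 ('b'): continues run of 'b', length=2
  Position 8 ('a'): new char, reset run to 1
  Position 9 ('a'): continues run of 'a', length=2
Longest run: 'b' with length 2

2


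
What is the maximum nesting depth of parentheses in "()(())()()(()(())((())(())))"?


Input: "()(())()()(()(())((())(())))"
Tracking depth:
  Position 0 '(': depth becomes 1
  Position 1 ')': depth becomes 0
  Position 2 '(': depth becomes 1
  Position 3 '(': depth becomes 2
  Position 4 ')': depth becomes 1
  Position 5 ')': depth becomes 0
  Position 6 '(': depth becomes 1
  Position 7 ')': depth becomes 0
  Position 8 '(': depth becomes 1
  Position 9 ')': depth becomes 0
  Position 10 '(': depth becomes 1
  Position 11 '(': depth becomes 2
  Position 12 ')': depth becomes 1
  Position 13 '(': depth becomes 2
  Position 14 '(': depth becomes 3
  Position 15 ')': depth becomes 2
  Position 16 ')': depth becomes 1
  Position 17 '(': depth becomes 2
  Position 18 '(': depth becomes 3
  Position 19 '(': depth becomes 4
  Position 20 ')': depth becomes 3
  Position 21 ')': depth becomes 2
  Position 22 '(': depth becomes 3
  Position 23 '(': depth becomes 4
  Position 24 ')': depth becomes 3
  Position 25 ')': depth becomes 2
  Position 26 ')': depth becomes 1
  Position 27 ')': depth becomes 0
Maximum depth reached: 4

4


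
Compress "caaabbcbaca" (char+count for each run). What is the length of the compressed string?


Input: caaabbcbaca
Runs:
  'c' x 1 => "c1"
  'a' x 3 => "a3"
  'b' x 2 => "b2"
  'c' x 1 => "c1"
  'b' x 1 => "b1"
  'a' x 1 => "a1"
  'c' x 1 => "c1"
  'a' x 1 => "a1"
Compressed: "c1a3b2c1b1a1c1a1"
Compressed length: 16

16


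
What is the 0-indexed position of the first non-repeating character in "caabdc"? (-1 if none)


Input: caabdc
Character frequencies:
  'a': 2
  'b': 1
  'c': 2
  'd': 1
Scanning left to right for freq == 1:
  Position 0 ('c'): freq=2, skip
  Position 1 ('a'): freq=2, skip
  Position 2 ('a'): freq=2, skip
  Position 3 ('b'): unique! => answer = 3

3


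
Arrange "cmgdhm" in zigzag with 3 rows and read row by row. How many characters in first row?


Zigzag "cmgdhm" into 3 rows:
Placing characters:
  'c' => row 0
  'm' => row 1
  'g' => row 2
  'd' => row 1
  'h' => row 0
  'm' => row 1
Rows:
  Row 0: "ch"
  Row 1: "mdm"
  Row 2: "g"
First row length: 2

2


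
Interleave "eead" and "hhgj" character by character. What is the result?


Interleaving "eead" and "hhgj":
  Position 0: 'e' from first, 'h' from second => "eh"
  Position 1: 'e' from first, 'h' from second => "eh"
  Position 2: 'a' from first, 'g' from second => "ag"
  Position 3: 'd' from first, 'j' from second => "dj"
Result: ehehagdj

ehehagdj


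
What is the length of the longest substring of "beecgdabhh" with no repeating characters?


Input: "beecgdabhh"
Sliding window (track last position of each char):
  Position 0 ('b'): window [0,0] length 1 -- new best
  Position 1 ('e'): window [0,1] length 2 -- new best
  Position 2 ('e'): repeat (last at 1), move window start to 2
  Position 2 ('e'): window [2,2] length 1
  Position 3 ('c'): window [2,3] length 2
  Position 4 ('g'): window [2,4] length 3 -- new best
  Position 5 ('d'): window [2,5] length 4 -- new best
  Position 6 ('a'): window [2,6] length 5 -- new best
  Position 7 ('b'): window [2,7] length 6 -- new best
  Position 8 ('h'): window [2,8] length 7 -- new best
  Position 9 ('h'): repeat (last at 8), move window start to 9
  Position 9 ('h'): window [9,9] length 1
Longest substring with no repeats: "ecgdabh" with length 7

7


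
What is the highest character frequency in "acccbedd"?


Input: acccbedd
Character counts:
  'a': 1
  'b': 1
  'c': 3
  'd': 2
  'e': 1
Maximum frequency: 3

3


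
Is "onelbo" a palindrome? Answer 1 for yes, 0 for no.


Input: onelbo
Reversed: obleno
  Compare pos 0 ('o') with pos 5 ('o'): match
  Compare pos 1 ('n') with pos 4 ('b'): MISMATCH
  Compare pos 2 ('e') with pos 3 ('l'): MISMATCH
Result: not a palindrome

0


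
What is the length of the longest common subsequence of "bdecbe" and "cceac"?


LCS of "bdecbe" and "cceac"
DP table:
           c    c    e    a    c
      0    0    0    0    0    0
  b   0    0    0    0    0    0
  d   0    0    0    0    0    0
  e   0    0    0    1    1    1
  c   0    1    1    1    1    2
  b   0    1    1    1    1    2
  e   0    1    1    2    2    2
LCS length = dp[6][5] = 2

2


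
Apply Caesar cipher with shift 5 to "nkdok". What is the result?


Caesar cipher: shift "nkdok" by 5
  'n' (pos 13) + 5 = pos 18 = 's'
  'k' (pos 10) + 5 = pos 15 = 'p'
  'd' (pos 3) + 5 = pos 8 = 'i'
  'o' (pos 14) + 5 = pos 19 = 't'
  'k' (pos 10) + 5 = pos 15 = 'p'
Result: spitp

spitp


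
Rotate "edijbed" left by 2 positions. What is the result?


Input: "edijbed", rotate left by 2
First 2 characters: "ed"
Remaining characters: "ijbed"
Concatenate remaining + first: "ijbed" + "ed" = "ijbeded"

ijbeded


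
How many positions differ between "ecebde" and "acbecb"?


Comparing "ecebde" and "acbecb" position by position:
  Position 0: 'e' vs 'a' => DIFFER
  Position 1: 'c' vs 'c' => same
  Position 2: 'e' vs 'b' => DIFFER
  Position 3: 'b' vs 'e' => DIFFER
  Position 4: 'd' vs 'c' => DIFFER
  Position 5: 'e' vs 'b' => DIFFER
Positions that differ: 5

5


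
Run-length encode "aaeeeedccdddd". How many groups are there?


Input: aaeeeedccdddd
Scanning for consecutive runs:
  Group 1: 'a' x 2 (positions 0-1)
  Group 2: 'e' x 4 (positions 2-5)
  Group 3: 'd' x 1 (positions 6-6)
  Group 4: 'c' x 2 (positions 7-8)
  Group 5: 'd' x 4 (positions 9-12)
Total groups: 5

5


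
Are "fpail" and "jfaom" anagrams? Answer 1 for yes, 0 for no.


Strings: "fpail", "jfaom"
Sorted first:  afilp
Sorted second: afjmo
Differ at position 2: 'i' vs 'j' => not anagrams

0


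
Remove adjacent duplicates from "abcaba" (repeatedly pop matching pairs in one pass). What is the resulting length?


Input: abcaba
Stack-based adjacent duplicate removal:
  Read 'a': push. Stack: a
  Read 'b': push. Stack: ab
  Read 'c': push. Stack: abc
  Read 'a': push. Stack: abca
  Read 'b': push. Stack: abcab
  Read 'a': push. Stack: abcaba
Final stack: "abcaba" (length 6)

6


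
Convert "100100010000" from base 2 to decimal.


Input: "100100010000" in base 2
Positional expansion:
  Digit '1' (value 1) x 2^11 = 2048
  Digit '0' (value 0) x 2^10 = 0
  Digit '0' (value 0) x 2^9 = 0
  Digit '1' (value 1) x 2^8 = 256
  Digit '0' (value 0) x 2^7 = 0
  Digit '0' (value 0) x 2^6 = 0
  Digit '0' (value 0) x 2^5 = 0
  Digit '1' (value 1) x 2^4 = 16
  Digit '0' (value 0) x 2^3 = 0
  Digit '0' (value 0) x 2^2 = 0
  Digit '0' (value 0) x 2^1 = 0
  Digit '0' (value 0) x 2^0 = 0
Sum = 2320

2320


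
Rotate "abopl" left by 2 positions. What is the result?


Input: "abopl", rotate left by 2
First 2 characters: "ab"
Remaining characters: "opl"
Concatenate remaining + first: "opl" + "ab" = "oplab"

oplab


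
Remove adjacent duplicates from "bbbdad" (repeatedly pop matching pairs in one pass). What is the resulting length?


Input: bbbdad
Stack-based adjacent duplicate removal:
  Read 'b': push. Stack: b
  Read 'b': matches stack top 'b' => pop. Stack: (empty)
  Read 'b': push. Stack: b
  Read 'd': push. Stack: bd
  Read 'a': push. Stack: bda
  Read 'd': push. Stack: bdad
Final stack: "bdad" (length 4)

4


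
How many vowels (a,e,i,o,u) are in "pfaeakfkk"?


Input: pfaeakfkk
Checking each character:
  'p' at position 0: consonant
  'f' at position 1: consonant
  'a' at position 2: vowel (running total: 1)
  'e' at position 3: vowel (running total: 2)
  'a' at position 4: vowel (running total: 3)
  'k' at position 5: consonant
  'f' at position 6: consonant
  'k' at position 7: consonant
  'k' at position 8: consonant
Total vowels: 3

3


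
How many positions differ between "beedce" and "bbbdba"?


Comparing "beedce" and "bbbdba" position by position:
  Position 0: 'b' vs 'b' => same
  Position 1: 'e' vs 'b' => DIFFER
  Position 2: 'e' vs 'b' => DIFFER
  Position 3: 'd' vs 'd' => same
  Position 4: 'c' vs 'b' => DIFFER
  Position 5: 'e' vs 'a' => DIFFER
Positions that differ: 4

4


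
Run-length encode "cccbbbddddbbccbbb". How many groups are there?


Input: cccbbbddddbbccbbb
Scanning for consecutive runs:
  Group 1: 'c' x 3 (positions 0-2)
  Group 2: 'b' x 3 (positions 3-5)
  Group 3: 'd' x 4 (positions 6-9)
  Group 4: 'b' x 2 (positions 10-11)
  Group 5: 'c' x 2 (positions 12-13)
  Group 6: 'b' x 3 (positions 14-16)
Total groups: 6

6


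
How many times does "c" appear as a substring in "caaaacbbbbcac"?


Searching for "c" in "caaaacbbbbcac"
Scanning each position:
  Position 0: "c" => MATCH
  Position 1: "a" => no
  Position 2: "a" => no
  Position 3: "a" => no
  Position 4: "a" => no
  Position 5: "c" => MATCH
  Position 6: "b" => no
  Position 7: "b" => no
  Position 8: "b" => no
  Position 9: "b" => no
  Position 10: "c" => MATCH
  Position 11: "a" => no
  Position 12: "c" => MATCH
Total occurrences: 4

4


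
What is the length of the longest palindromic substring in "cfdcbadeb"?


Input: "cfdcbadeb"
Checking substrings for palindromes:
  No multi-char palindromic substrings found
Longest palindromic substring: "c" with length 1

1


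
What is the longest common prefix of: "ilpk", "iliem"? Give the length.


Words: ilpk, iliem
  Position 0: all 'i' => match
  Position 1: all 'l' => match
  Position 2: ('p', 'i') => mismatch, stop
LCP = "il" (length 2)

2


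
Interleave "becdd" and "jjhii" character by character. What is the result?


Interleaving "becdd" and "jjhii":
  Position 0: 'b' from first, 'j' from second => "bj"
  Position 1: 'e' from first, 'j' from second => "ej"
  Position 2: 'c' from first, 'h' from second => "ch"
  Position 3: 'd' from first, 'i' from second => "di"
  Position 4: 'd' from first, 'i' from second => "di"
Result: bjejchdidi

bjejchdidi


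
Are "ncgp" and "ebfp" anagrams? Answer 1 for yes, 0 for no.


Strings: "ncgp", "ebfp"
Sorted first:  cgnp
Sorted second: befp
Differ at position 0: 'c' vs 'b' => not anagrams

0


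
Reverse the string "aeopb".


Input: aeopb
Reading characters right to left:
  Position 4: 'b'
  Position 3: 'p'
  Position 2: 'o'
  Position 1: 'e'
  Position 0: 'a'
Reversed: bpoea

bpoea


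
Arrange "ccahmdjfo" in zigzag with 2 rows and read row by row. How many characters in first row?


Zigzag "ccahmdjfo" into 2 rows:
Placing characters:
  'c' => row 0
  'c' => row 1
  'a' => row 0
  'h' => row 1
  'm' => row 0
  'd' => row 1
  'j' => row 0
  'f' => row 1
  'o' => row 0
Rows:
  Row 0: "camjo"
  Row 1: "chdf"
First row length: 5

5


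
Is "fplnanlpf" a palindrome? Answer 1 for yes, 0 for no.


Input: fplnanlpf
Reversed: fplnanlpf
  Compare pos 0 ('f') with pos 8 ('f'): match
  Compare pos 1 ('p') with pos 7 ('p'): match
  Compare pos 2 ('l') with pos 6 ('l'): match
  Compare pos 3 ('n') with pos 5 ('n'): match
Result: palindrome

1


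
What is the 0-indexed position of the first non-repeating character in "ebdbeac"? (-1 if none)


Input: ebdbeac
Character frequencies:
  'a': 1
  'b': 2
  'c': 1
  'd': 1
  'e': 2
Scanning left to right for freq == 1:
  Position 0 ('e'): freq=2, skip
  Position 1 ('b'): freq=2, skip
  Position 2 ('d'): unique! => answer = 2

2


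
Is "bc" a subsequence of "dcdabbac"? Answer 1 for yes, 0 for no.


Check if "bc" is a subsequence of "dcdabbac"
Greedy scan:
  Position 0 ('d'): no match needed
  Position 1 ('c'): no match needed
  Position 2 ('d'): no match needed
  Position 3 ('a'): no match needed
  Position 4 ('b'): matches sub[0] = 'b'
  Position 5 ('b'): no match needed
  Position 6 ('a'): no match needed
  Position 7 ('c'): matches sub[1] = 'c'
All 2 characters matched => is a subsequence

1


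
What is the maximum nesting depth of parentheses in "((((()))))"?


Input: "((((()))))"
Tracking depth:
  Position 0 '(': depth becomes 1
  Position 1 '(': depth becomes 2
  Position 2 '(': depth becomes 3
  Position 3 '(': depth becomes 4
  Position 4 '(': depth becomes 5
  Position 5 ')': depth becomes 4
  Position 6 ')': depth becomes 3
  Position 7 ')': depth becomes 2
  Position 8 ')': depth becomes 1
  Position 9 ')': depth becomes 0
Maximum depth reached: 5

5


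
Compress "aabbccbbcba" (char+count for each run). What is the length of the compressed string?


Input: aabbccbbcba
Runs:
  'a' x 2 => "a2"
  'b' x 2 => "b2"
  'c' x 2 => "c2"
  'b' x 2 => "b2"
  'c' x 1 => "c1"
  'b' x 1 => "b1"
  'a' x 1 => "a1"
Compressed: "a2b2c2b2c1b1a1"
Compressed length: 14

14


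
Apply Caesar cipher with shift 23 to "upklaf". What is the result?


Caesar cipher: shift "upklaf" by 23
  'u' (pos 20) + 23 = pos 17 = 'r'
  'p' (pos 15) + 23 = pos 12 = 'm'
  'k' (pos 10) + 23 = pos 7 = 'h'
  'l' (pos 11) + 23 = pos 8 = 'i'
  'a' (pos 0) + 23 = pos 23 = 'x'
  'f' (pos 5) + 23 = pos 2 = 'c'
Result: rmhixc

rmhixc


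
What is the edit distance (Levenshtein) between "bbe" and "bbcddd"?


Computing edit distance: "bbe" -> "bbcddd"
DP table:
           b    b    c    d    d    d
      0    1    2    3    4    5    6
  b   1    0    1    2    3    4    5
  b   2    1    0    1    2    3    4
  e   3    2    1    1    2    3    4
Edit distance = dp[3][6] = 4

4


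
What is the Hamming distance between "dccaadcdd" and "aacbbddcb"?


Comparing "dccaadcdd" and "aacbbddcb" position by position:
  Position 0: 'd' vs 'a' => differ
  Position 1: 'c' vs 'a' => differ
  Position 2: 'c' vs 'c' => same
  Position 3: 'a' vs 'b' => differ
  Position 4: 'a' vs 'b' => differ
  Position 5: 'd' vs 'd' => same
  Position 6: 'c' vs 'd' => differ
  Position 7: 'd' vs 'c' => differ
  Position 8: 'd' vs 'b' => differ
Total differences (Hamming distance): 7

7


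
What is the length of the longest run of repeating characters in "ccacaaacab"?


Input: "ccacaaacab"
Scanning for longest run:
  Position 1 ('c'): continues run of 'c', length=2
  Position 2 ('a'): new char, reset run to 1
  Position 3 ('c'): new char, reset run to 1
  Position 4 ('a'): new char, reset run to 1
  Position 5 ('a'): continues run of 'a', length=2
  Position 6 ('a'): continues run of 'a', length=3
  Position 7 ('c'): new char, reset run to 1
  Position 8 ('a'): new char, reset run to 1
  Position 9 ('b'): new char, reset run to 1
Longest run: 'a' with length 3

3


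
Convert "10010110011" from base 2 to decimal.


Input: "10010110011" in base 2
Positional expansion:
  Digit '1' (value 1) x 2^10 = 1024
  Digit '0' (value 0) x 2^9 = 0
  Digit '0' (value 0) x 2^8 = 0
  Digit '1' (value 1) x 2^7 = 128
  Digit '0' (value 0) x 2^6 = 0
  Digit '1' (value 1) x 2^5 = 32
  Digit '1' (value 1) x 2^4 = 16
  Digit '0' (value 0) x 2^3 = 0
  Digit '0' (value 0) x 2^2 = 0
  Digit '1' (value 1) x 2^1 = 2
  Digit '1' (value 1) x 2^0 = 1
Sum = 1203

1203


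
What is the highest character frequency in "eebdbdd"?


Input: eebdbdd
Character counts:
  'b': 2
  'd': 3
  'e': 2
Maximum frequency: 3

3


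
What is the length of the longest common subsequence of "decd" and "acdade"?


LCS of "decd" and "acdade"
DP table:
           a    c    d    a    d    e
      0    0    0    0    0    0    0
  d   0    0    0    1    1    1    1
  e   0    0    0    1    1    1    2
  c   0    0    1    1    1    1    2
  d   0    0    1    2    2    2    2
LCS length = dp[4][6] = 2

2


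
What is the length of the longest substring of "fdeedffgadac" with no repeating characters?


Input: "fdeedffgadac"
Sliding window (track last position of each char):
  Position 0 ('f'): window [0,0] length 1 -- new best
  Position 1 ('d'): window [0,1] length 2 -- new best
  Position 2 ('e'): window [0,2] length 3 -- new best
  Position 3 ('e'): repeat (last at 2), move window start to 3
  Position 3 ('e'): window [3,3] length 1
  Position 4 ('d'): window [3,4] length 2
  Position 5 ('f'): window [3,5] length 3
  Position 6 ('f'): repeat (last at 5), move window start to 6
  Position 6 ('f'): window [6,6] length 1
  Position 7 ('g'): window [6,7] length 2
  Position 8 ('a'): window [6,8] length 3
  Position 9 ('d'): window [6,9] length 4 -- new best
  Position 10 ('a'): repeat (last at 8), move window start to 9
  Position 10 ('a'): window [9,10] length 2
  Position 11 ('c'): window [9,11] length 3
Longest substring with no repeats: "fgad" with length 4

4


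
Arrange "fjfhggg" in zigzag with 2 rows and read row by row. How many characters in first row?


Zigzag "fjfhggg" into 2 rows:
Placing characters:
  'f' => row 0
  'j' => row 1
  'f' => row 0
  'h' => row 1
  'g' => row 0
  'g' => row 1
  'g' => row 0
Rows:
  Row 0: "ffgg"
  Row 1: "jhg"
First row length: 4

4


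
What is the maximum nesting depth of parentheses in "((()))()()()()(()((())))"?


Input: "((()))()()()()(()((())))"
Tracking depth:
  Position 0 '(': depth becomes 1
  Position 1 '(': depth becomes 2
  Position 2 '(': depth becomes 3
  Position 3 ')': depth becomes 2
  Position 4 ')': depth becomes 1
  Position 5 ')': depth becomes 0
  Position 6 '(': depth becomes 1
  Position 7 ')': depth becomes 0
  Position 8 '(': depth becomes 1
  Position 9 ')': depth becomes 0
  Position 10 '(': depth becomes 1
  Position 11 ')': depth becomes 0
  Position 12 '(': depth becomes 1
  Position 13 ')': depth becomes 0
  Position 14 '(': depth becomes 1
  Position 15 '(': depth becomes 2
  Position 16 ')': depth becomes 1
  Position 17 '(': depth becomes 2
  Position 18 '(': depth becomes 3
  Position 19 '(': depth becomes 4
  Position 20 ')': depth becomes 3
  Position 21 ')': depth becomes 2
  Position 22 ')': depth becomes 1
  Position 23 ')': depth becomes 0
Maximum depth reached: 4

4


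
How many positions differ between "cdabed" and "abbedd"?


Comparing "cdabed" and "abbedd" position by position:
  Position 0: 'c' vs 'a' => DIFFER
  Position 1: 'd' vs 'b' => DIFFER
  Position 2: 'a' vs 'b' => DIFFER
  Position 3: 'b' vs 'e' => DIFFER
  Position 4: 'e' vs 'd' => DIFFER
  Position 5: 'd' vs 'd' => same
Positions that differ: 5

5


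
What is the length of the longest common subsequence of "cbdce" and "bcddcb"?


LCS of "cbdce" and "bcddcb"
DP table:
           b    c    d    d    c    b
      0    0    0    0    0    0    0
  c   0    0    1    1    1    1    1
  b   0    1    1    1    1    1    2
  d   0    1    1    2    2    2    2
  c   0    1    2    2    2    3    3
  e   0    1    2    2    2    3    3
LCS length = dp[5][6] = 3

3


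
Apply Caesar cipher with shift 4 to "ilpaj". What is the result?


Caesar cipher: shift "ilpaj" by 4
  'i' (pos 8) + 4 = pos 12 = 'm'
  'l' (pos 11) + 4 = pos 15 = 'p'
  'p' (pos 15) + 4 = pos 19 = 't'
  'a' (pos 0) + 4 = pos 4 = 'e'
  'j' (pos 9) + 4 = pos 13 = 'n'
Result: mpten

mpten


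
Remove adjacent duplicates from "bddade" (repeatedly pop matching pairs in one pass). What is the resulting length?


Input: bddade
Stack-based adjacent duplicate removal:
  Read 'b': push. Stack: b
  Read 'd': push. Stack: bd
  Read 'd': matches stack top 'd' => pop. Stack: b
  Read 'a': push. Stack: ba
  Read 'd': push. Stack: bad
  Read 'e': push. Stack: bade
Final stack: "bade" (length 4)

4


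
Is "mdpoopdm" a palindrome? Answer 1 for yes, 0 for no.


Input: mdpoopdm
Reversed: mdpoopdm
  Compare pos 0 ('m') with pos 7 ('m'): match
  Compare pos 1 ('d') with pos 6 ('d'): match
  Compare pos 2 ('p') with pos 5 ('p'): match
  Compare pos 3 ('o') with pos 4 ('o'): match
Result: palindrome

1


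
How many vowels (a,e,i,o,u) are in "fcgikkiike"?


Input: fcgikkiike
Checking each character:
  'f' at position 0: consonant
  'c' at position 1: consonant
  'g' at position 2: consonant
  'i' at position 3: vowel (running total: 1)
  'k' at position 4: consonant
  'k' at position 5: consonant
  'i' at position 6: vowel (running total: 2)
  'i' at position 7: vowel (running total: 3)
  'k' at position 8: consonant
  'e' at position 9: vowel (running total: 4)
Total vowels: 4

4


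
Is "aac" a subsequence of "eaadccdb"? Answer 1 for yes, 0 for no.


Check if "aac" is a subsequence of "eaadccdb"
Greedy scan:
  Position 0 ('e'): no match needed
  Position 1 ('a'): matches sub[0] = 'a'
  Position 2 ('a'): matches sub[1] = 'a'
  Position 3 ('d'): no match needed
  Position 4 ('c'): matches sub[2] = 'c'
  Position 5 ('c'): no match needed
  Position 6 ('d'): no match needed
  Position 7 ('b'): no match needed
All 3 characters matched => is a subsequence

1


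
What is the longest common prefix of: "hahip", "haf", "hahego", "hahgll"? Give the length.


Words: hahip, haf, hahego, hahgll
  Position 0: all 'h' => match
  Position 1: all 'a' => match
  Position 2: ('h', 'f', 'h', 'h') => mismatch, stop
LCP = "ha" (length 2)

2


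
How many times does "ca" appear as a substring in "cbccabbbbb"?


Searching for "ca" in "cbccabbbbb"
Scanning each position:
  Position 0: "cb" => no
  Position 1: "bc" => no
  Position 2: "cc" => no
  Position 3: "ca" => MATCH
  Position 4: "ab" => no
  Position 5: "bb" => no
  Position 6: "bb" => no
  Position 7: "bb" => no
  Position 8: "bb" => no
Total occurrences: 1

1


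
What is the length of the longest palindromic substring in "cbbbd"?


Input: "cbbbd"
Checking substrings for palindromes:
  [1:4] "bbb" (len 3) => palindrome
  [1:3] "bb" (len 2) => palindrome
  [2:4] "bb" (len 2) => palindrome
Longest palindromic substring: "bbb" with length 3

3


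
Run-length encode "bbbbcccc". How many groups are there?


Input: bbbbcccc
Scanning for consecutive runs:
  Group 1: 'b' x 4 (positions 0-3)
  Group 2: 'c' x 4 (positions 4-7)
Total groups: 2

2


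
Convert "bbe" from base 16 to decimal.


Input: "bbe" in base 16
Positional expansion:
  Digit 'b' (value 11) x 16^2 = 2816
  Digit 'b' (value 11) x 16^1 = 176
  Digit 'e' (value 14) x 16^0 = 14
Sum = 3006

3006


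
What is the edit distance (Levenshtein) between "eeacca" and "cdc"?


Computing edit distance: "eeacca" -> "cdc"
DP table:
           c    d    c
      0    1    2    3
  e   1    1    2    3
  e   2    2    2    3
  a   3    3    3    3
  c   4    3    4    3
  c   5    4    4    4
  a   6    5    5    5
Edit distance = dp[6][3] = 5

5
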